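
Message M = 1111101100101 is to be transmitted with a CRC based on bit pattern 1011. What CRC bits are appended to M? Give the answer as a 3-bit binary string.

101

Append 3 zeros: 1111101100101000. Divide by 1011 (XOR where the leading bit is 1):
  pos 0: 1111 XOR 1011 = 0100
  pos 1: 1001 XOR 1011 = 0010
  pos 3: 1001 XOR 1011 = 0010
  pos 5: 1010 XOR 1011 = 0001
  pos 8: 1010 XOR 1011 = 0001
  pos 11: 1100 XOR 1011 = 0111
  pos 12: 1110 XOR 1011 = 0101
Remainder (last 3 bits) = 101. This is the CRC / FCS.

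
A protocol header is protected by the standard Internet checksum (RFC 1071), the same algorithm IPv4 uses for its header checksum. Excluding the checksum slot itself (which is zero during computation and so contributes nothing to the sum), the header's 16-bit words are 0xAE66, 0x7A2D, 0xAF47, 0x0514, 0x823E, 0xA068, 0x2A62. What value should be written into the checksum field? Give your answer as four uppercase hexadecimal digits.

One's-complement addition (fold any carry out of bit 15 back into bit 0):
  0xAE66 + 0x7A2D = 0x12893 → wrap carry → 0x2894
  0x2894 + 0xAF47 = 0x0D7DB
  0xD7DB + 0x0514 = 0x0DCEF
  0xDCEF + 0x823E = 0x15F2D → wrap carry → 0x5F2E
  0x5F2E + 0xA068 = 0x0FF96
  0xFF96 + 0x2A62 = 0x129F8 → wrap carry → 0x29F9
One's-complement sum = 0x29F9.
Checksum = ~0x29F9 & 0xFFFF = 0xD606.

D606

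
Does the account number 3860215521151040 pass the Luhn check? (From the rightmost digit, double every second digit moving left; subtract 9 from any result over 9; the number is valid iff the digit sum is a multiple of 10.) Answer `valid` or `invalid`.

valid

From the right, keep odd positions and double even positions (subtract 9 from any doubled value over 9):
  doubled (positions 2,4,...): 8 2 2 4 1 4 3 6 → sum 30
  kept (positions 1,3,...): 0 0 5 1 5 1 0 8 → sum 20
Total = 50.
50 mod 10 = 0, so the number is valid.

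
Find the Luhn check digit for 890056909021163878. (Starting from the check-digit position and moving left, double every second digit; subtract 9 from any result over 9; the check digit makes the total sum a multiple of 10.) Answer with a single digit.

Partial digits right→left: 8 7 8 3 6 1 1 2 0 9 0 9 6 5 0 0 9 8
Double every second digit counting from the check-digit position (so the 1st, 3rd, 5th, ... of the partial from the right).
  doubled (with −9 where >9): 7 7 3 2 0 0 3 0 9 → sum 31
  kept as-is: 7 3 1 2 9 9 5 0 8 → sum 44
Total = 31 + 44 = 75.
Check digit = (10 − (75 mod 10)) mod 10 = 5.

5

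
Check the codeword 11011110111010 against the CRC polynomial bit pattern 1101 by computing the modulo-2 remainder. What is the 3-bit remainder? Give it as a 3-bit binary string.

Modulo-2 division of 11011110111010 by 1101:
  pos 0: 1101 XOR 1101 = 0000
  pos 4: 1110 XOR 1101 = 0011
  pos 6: 1111 XOR 1101 = 0010
  pos 8: 1010 XOR 1101 = 0111
  pos 9: 1111 XOR 1101 = 0010
Remainder = 100 (nonzero — an error is detected).

100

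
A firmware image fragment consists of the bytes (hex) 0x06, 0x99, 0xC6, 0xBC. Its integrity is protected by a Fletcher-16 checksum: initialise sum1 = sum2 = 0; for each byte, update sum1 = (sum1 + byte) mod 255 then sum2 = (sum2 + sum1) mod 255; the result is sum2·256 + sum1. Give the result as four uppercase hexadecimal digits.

2F23

Running sums (mod 255):
  after byte 0 (0x06): sum1=6, sum2=6
  after byte 1 (0x99): sum1=159, sum2=165
  after byte 2 (0xC6): sum1=102, sum2=12
  after byte 3 (0xBC): sum1=35, sum2=47
Checksum = sum2·256 + sum1 = 47·256 + 35 = 12067 = 0x2F23.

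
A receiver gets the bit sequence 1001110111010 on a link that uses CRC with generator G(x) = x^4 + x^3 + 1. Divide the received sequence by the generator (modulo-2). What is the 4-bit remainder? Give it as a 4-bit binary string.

0111

Modulo-2 division of 1001110111010 by 11001:
  pos 0: 10011 XOR 11001 = 01010
  pos 1: 10101 XOR 11001 = 01100
  pos 2: 11000 XOR 11001 = 00001
  pos 6: 11110 XOR 11001 = 00111
  pos 8: 11110 XOR 11001 = 00111
Remainder = 0111 (nonzero — an error is detected).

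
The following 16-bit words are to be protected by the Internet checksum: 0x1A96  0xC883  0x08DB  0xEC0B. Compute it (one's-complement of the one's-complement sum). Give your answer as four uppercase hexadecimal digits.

One's-complement addition (fold any carry out of bit 15 back into bit 0):
  0x1A96 + 0xC883 = 0x0E319
  0xE319 + 0x08DB = 0x0EBF4
  0xEBF4 + 0xEC0B = 0x1D7FF → wrap carry → 0xD800
One's-complement sum = 0xD800.
Checksum = ~0xD800 & 0xFFFF = 0x27FF.

27FF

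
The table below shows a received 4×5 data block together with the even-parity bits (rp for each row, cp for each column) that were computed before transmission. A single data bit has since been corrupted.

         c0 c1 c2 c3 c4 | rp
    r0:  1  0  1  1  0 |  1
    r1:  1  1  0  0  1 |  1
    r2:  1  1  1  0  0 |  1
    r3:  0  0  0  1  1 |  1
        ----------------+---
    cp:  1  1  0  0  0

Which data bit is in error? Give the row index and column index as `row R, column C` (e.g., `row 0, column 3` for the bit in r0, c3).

row 3, column 1

Recompute each row's even parity and compare to rp:
  r0: data parity 1, sent rp 1 → ok
  r1: data parity 1, sent rp 1 → ok
  r2: data parity 1, sent rp 1 → ok
  r3: data parity 0, sent rp 1 → mismatch
Recompute each column's even parity and compare to cp:
  c0: data parity 1, sent cp 1 → ok
  c1: data parity 0, sent cp 1 → mismatch
  c2: data parity 0, sent cp 0 → ok
  c3: data parity 0, sent cp 0 → ok
  c4: data parity 0, sent cp 0 → ok
Exactly one row (r3) and one column (c1) fail → the flipped bit is at their intersection.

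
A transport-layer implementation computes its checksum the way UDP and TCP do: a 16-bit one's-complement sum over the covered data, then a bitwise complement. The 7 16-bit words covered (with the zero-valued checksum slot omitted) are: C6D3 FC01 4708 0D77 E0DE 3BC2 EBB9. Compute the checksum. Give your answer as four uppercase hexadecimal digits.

E04F

One's-complement addition (fold any carry out of bit 15 back into bit 0):
  0xC6D3 + 0xFC01 = 0x1C2D4 → wrap carry → 0xC2D5
  0xC2D5 + 0x4708 = 0x109DD → wrap carry → 0x09DE
  0x09DE + 0x0D77 = 0x01755
  0x1755 + 0xE0DE = 0x0F833
  0xF833 + 0x3BC2 = 0x133F5 → wrap carry → 0x33F6
  0x33F6 + 0xEBB9 = 0x11FAF → wrap carry → 0x1FB0
One's-complement sum = 0x1FB0.
Checksum = ~0x1FB0 & 0xFFFF = 0xE04F.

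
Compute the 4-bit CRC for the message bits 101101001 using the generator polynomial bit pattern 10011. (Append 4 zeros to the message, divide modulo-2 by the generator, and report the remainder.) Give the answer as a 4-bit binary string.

1010

Append 4 zeros: 1011010010000. Divide by 10011 (XOR where the leading bit is 1):
  pos 0: 10110 XOR 10011 = 00101
  pos 2: 10110 XOR 10011 = 00101
  pos 4: 10101 XOR 10011 = 00110
  pos 6: 11000 XOR 10011 = 01011
  pos 7: 10110 XOR 10011 = 00101
Remainder (last 4 bits) = 1010. This is the CRC / FCS.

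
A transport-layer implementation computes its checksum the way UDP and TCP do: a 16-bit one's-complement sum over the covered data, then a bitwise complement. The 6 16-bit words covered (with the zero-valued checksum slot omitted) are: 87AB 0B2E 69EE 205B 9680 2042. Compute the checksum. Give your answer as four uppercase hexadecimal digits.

One's-complement addition (fold any carry out of bit 15 back into bit 0):
  0x87AB + 0x0B2E = 0x092D9
  0x92D9 + 0x69EE = 0x0FCC7
  0xFCC7 + 0x205B = 0x11D22 → wrap carry → 0x1D23
  0x1D23 + 0x9680 = 0x0B3A3
  0xB3A3 + 0x2042 = 0x0D3E5
One's-complement sum = 0xD3E5.
Checksum = ~0xD3E5 & 0xFFFF = 0x2C1A.

2C1A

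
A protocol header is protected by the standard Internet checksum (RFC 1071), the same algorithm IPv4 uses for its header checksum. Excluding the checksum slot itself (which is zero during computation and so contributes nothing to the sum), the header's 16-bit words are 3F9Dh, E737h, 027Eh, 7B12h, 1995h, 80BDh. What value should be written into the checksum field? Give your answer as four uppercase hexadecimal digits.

One's-complement addition (fold any carry out of bit 15 back into bit 0):
  0x3F9D + 0xE737 = 0x126D4 → wrap carry → 0x26D5
  0x26D5 + 0x027E = 0x02953
  0x2953 + 0x7B12 = 0x0A465
  0xA465 + 0x1995 = 0x0BDFA
  0xBDFA + 0x80BD = 0x13EB7 → wrap carry → 0x3EB8
One's-complement sum = 0x3EB8.
Checksum = ~0x3EB8 & 0xFFFF = 0xC147.

C147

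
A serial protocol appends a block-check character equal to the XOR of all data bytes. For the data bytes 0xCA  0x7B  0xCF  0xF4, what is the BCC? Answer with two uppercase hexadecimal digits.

8A

XOR the bytes together:
  start with 0xCA
  0xCA ⊕ 0x7B = 0xB1
  0xB1 ⊕ 0xCF = 0x7E
  0x7E ⊕ 0xF4 = 0x8A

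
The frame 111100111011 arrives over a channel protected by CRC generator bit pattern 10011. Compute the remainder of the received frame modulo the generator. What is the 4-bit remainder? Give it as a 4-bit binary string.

1000

Modulo-2 division of 111100111011 by 10011:
  pos 0: 11110 XOR 10011 = 01101
  pos 1: 11010 XOR 10011 = 01001
  pos 2: 10011 XOR 10011 = 00000
  pos 7: 11011 XOR 10011 = 01000
Remainder = 1000 (nonzero — an error is detected).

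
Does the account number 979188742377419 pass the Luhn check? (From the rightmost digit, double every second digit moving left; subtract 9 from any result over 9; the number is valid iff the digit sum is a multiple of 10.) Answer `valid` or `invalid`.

valid

From the right, keep odd positions and double even positions (subtract 9 from any doubled value over 9):
  doubled (positions 2,4,...): 2 5 6 8 7 2 5 → sum 35
  kept (positions 1,3,...): 9 4 7 2 7 8 9 9 → sum 55
Total = 90.
90 mod 10 = 0, so the number is valid.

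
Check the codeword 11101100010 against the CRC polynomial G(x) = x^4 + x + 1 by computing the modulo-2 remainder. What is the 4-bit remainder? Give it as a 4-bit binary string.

Modulo-2 division of 11101100010 by 10011:
  pos 0: 11101 XOR 10011 = 01110
  pos 1: 11101 XOR 10011 = 01110
  pos 2: 11100 XOR 10011 = 01111
  pos 3: 11110 XOR 10011 = 01101
  pos 4: 11010 XOR 10011 = 01001
  pos 5: 10011 XOR 10011 = 00000
Remainder = 0000 (zero — the frame passes the CRC check).

0000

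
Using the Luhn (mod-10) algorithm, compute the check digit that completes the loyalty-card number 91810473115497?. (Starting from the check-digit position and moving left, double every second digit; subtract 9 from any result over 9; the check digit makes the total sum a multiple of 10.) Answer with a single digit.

8

Partial digits right→left: 7 9 4 5 1 1 3 7 4 0 1 8 1 9
Double every second digit counting from the check-digit position (so the 1st, 3rd, 5th, ... of the partial from the right).
  doubled (with −9 where >9): 5 8 2 6 8 2 2 → sum 33
  kept as-is: 9 5 1 7 0 8 9 → sum 39
Total = 33 + 39 = 72.
Check digit = (10 − (72 mod 10)) mod 10 = 8.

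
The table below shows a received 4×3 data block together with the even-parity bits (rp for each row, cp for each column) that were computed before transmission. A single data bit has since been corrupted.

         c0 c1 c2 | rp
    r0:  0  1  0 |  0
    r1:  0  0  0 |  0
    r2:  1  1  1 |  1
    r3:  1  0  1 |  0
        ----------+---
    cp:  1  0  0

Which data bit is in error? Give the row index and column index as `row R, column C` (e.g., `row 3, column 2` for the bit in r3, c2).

Recompute each row's even parity and compare to rp:
  r0: data parity 1, sent rp 0 → mismatch
  r1: data parity 0, sent rp 0 → ok
  r2: data parity 1, sent rp 1 → ok
  r3: data parity 0, sent rp 0 → ok
Recompute each column's even parity and compare to cp:
  c0: data parity 0, sent cp 1 → mismatch
  c1: data parity 0, sent cp 0 → ok
  c2: data parity 0, sent cp 0 → ok
Exactly one row (r0) and one column (c0) fail → the flipped bit is at their intersection.

row 0, column 0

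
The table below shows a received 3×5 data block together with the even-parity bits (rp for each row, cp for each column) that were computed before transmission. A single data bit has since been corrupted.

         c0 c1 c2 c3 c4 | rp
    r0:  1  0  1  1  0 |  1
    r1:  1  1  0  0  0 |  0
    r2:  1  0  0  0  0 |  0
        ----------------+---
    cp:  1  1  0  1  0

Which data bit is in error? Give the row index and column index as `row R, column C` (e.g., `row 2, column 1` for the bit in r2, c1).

Recompute each row's even parity and compare to rp:
  r0: data parity 1, sent rp 1 → ok
  r1: data parity 0, sent rp 0 → ok
  r2: data parity 1, sent rp 0 → mismatch
Recompute each column's even parity and compare to cp:
  c0: data parity 1, sent cp 1 → ok
  c1: data parity 1, sent cp 1 → ok
  c2: data parity 1, sent cp 0 → mismatch
  c3: data parity 1, sent cp 1 → ok
  c4: data parity 0, sent cp 0 → ok
Exactly one row (r2) and one column (c2) fail → the flipped bit is at their intersection.

row 2, column 2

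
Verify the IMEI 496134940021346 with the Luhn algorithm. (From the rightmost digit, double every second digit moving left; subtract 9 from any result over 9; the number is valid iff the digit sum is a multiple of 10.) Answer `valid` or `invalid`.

valid

From the right, keep odd positions and double even positions (subtract 9 from any doubled value over 9):
  doubled (positions 2,4,...): 8 2 0 8 8 2 9 → sum 37
  kept (positions 1,3,...): 6 3 2 0 9 3 6 4 → sum 33
Total = 70.
70 mod 10 = 0, so the number is valid.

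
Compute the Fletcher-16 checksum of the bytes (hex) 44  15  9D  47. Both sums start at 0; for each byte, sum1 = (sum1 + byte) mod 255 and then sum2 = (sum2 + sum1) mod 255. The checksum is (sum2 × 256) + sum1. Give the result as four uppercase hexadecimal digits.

Running sums (mod 255):
  after byte 0 (44): sum1=68, sum2=68
  after byte 1 (15): sum1=89, sum2=157
  after byte 2 (9D): sum1=246, sum2=148
  after byte 3 (47): sum1=62, sum2=210
Checksum = sum2·256 + sum1 = 210·256 + 62 = 53822 = 0xD23E.

D23E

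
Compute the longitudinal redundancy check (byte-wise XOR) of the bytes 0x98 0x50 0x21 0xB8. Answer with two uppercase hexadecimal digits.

51

XOR the bytes together:
  start with 0x98
  0x98 ⊕ 0x50 = 0xC8
  0xC8 ⊕ 0x21 = 0xE9
  0xE9 ⊕ 0xB8 = 0x51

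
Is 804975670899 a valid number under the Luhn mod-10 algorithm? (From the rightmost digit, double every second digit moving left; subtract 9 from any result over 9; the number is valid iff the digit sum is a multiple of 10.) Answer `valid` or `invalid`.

From the right, keep odd positions and double even positions (subtract 9 from any doubled value over 9):
  doubled (positions 2,4,...): 9 0 3 5 8 7 → sum 32
  kept (positions 1,3,...): 9 8 7 5 9 0 → sum 38
Total = 70.
70 mod 10 = 0, so the number is valid.

valid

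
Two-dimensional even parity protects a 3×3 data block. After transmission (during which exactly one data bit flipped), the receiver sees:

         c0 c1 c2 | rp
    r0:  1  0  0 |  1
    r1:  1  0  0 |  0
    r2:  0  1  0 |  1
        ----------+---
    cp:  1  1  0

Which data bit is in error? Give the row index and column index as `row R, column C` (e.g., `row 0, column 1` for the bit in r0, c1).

Recompute each row's even parity and compare to rp:
  r0: data parity 1, sent rp 1 → ok
  r1: data parity 1, sent rp 0 → mismatch
  r2: data parity 1, sent rp 1 → ok
Recompute each column's even parity and compare to cp:
  c0: data parity 0, sent cp 1 → mismatch
  c1: data parity 1, sent cp 1 → ok
  c2: data parity 0, sent cp 0 → ok
Exactly one row (r1) and one column (c0) fail → the flipped bit is at their intersection.

row 1, column 0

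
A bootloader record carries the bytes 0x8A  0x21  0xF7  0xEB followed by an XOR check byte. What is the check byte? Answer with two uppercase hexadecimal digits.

B7

XOR the bytes together:
  start with 0x8A
  0x8A ⊕ 0x21 = 0xAB
  0xAB ⊕ 0xF7 = 0x5C
  0x5C ⊕ 0xEB = 0xB7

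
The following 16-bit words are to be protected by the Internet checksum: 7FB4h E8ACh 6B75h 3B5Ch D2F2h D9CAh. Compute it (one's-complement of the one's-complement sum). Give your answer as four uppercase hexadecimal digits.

One's-complement addition (fold any carry out of bit 15 back into bit 0):
  0x7FB4 + 0xE8AC = 0x16860 → wrap carry → 0x6861
  0x6861 + 0x6B75 = 0x0D3D6
  0xD3D6 + 0x3B5C = 0x10F32 → wrap carry → 0x0F33
  0x0F33 + 0xD2F2 = 0x0E225
  0xE225 + 0xD9CA = 0x1BBEF → wrap carry → 0xBBF0
One's-complement sum = 0xBBF0.
Checksum = ~0xBBF0 & 0xFFFF = 0x440F.

440F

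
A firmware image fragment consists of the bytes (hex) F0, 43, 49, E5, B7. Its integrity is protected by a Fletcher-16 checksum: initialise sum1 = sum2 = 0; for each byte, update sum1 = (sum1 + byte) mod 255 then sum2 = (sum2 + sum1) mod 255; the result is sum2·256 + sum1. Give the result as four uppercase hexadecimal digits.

Running sums (mod 255):
  after byte 0 (F0): sum1=240, sum2=240
  after byte 1 (43): sum1=52, sum2=37
  after byte 2 (49): sum1=125, sum2=162
  after byte 3 (E5): sum1=99, sum2=6
  after byte 4 (B7): sum1=27, sum2=33
Checksum = sum2·256 + sum1 = 33·256 + 27 = 8475 = 0x211B.

211B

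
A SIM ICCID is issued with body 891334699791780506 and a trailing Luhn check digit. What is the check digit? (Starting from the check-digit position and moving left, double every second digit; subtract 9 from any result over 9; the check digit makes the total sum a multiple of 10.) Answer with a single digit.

7

Partial digits right→left: 6 0 5 0 8 7 1 9 7 9 9 6 4 3 3 1 9 8
Double every second digit counting from the check-digit position (so the 1st, 3rd, 5th, ... of the partial from the right).
  doubled (with −9 where >9): 3 1 7 2 5 9 8 6 9 → sum 50
  kept as-is: 0 0 7 9 9 6 3 1 8 → sum 43
Total = 50 + 43 = 93.
Check digit = (10 − (93 mod 10)) mod 10 = 7.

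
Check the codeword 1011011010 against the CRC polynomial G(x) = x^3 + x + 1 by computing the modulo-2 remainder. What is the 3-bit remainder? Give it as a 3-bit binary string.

Modulo-2 division of 1011011010 by 1011:
  pos 0: 1011 XOR 1011 = 0000
  pos 5: 1101 XOR 1011 = 0110
  pos 6: 1100 XOR 1011 = 0111
Remainder = 111 (nonzero — an error is detected).

111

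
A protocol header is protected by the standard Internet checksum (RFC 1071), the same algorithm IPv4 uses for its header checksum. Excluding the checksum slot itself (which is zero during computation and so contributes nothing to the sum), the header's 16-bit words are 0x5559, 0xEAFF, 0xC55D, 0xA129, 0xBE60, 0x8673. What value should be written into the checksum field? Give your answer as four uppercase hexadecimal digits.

144B

One's-complement addition (fold any carry out of bit 15 back into bit 0):
  0x5559 + 0xEAFF = 0x14058 → wrap carry → 0x4059
  0x4059 + 0xC55D = 0x105B6 → wrap carry → 0x05B7
  0x05B7 + 0xA129 = 0x0A6E0
  0xA6E0 + 0xBE60 = 0x16540 → wrap carry → 0x6541
  0x6541 + 0x8673 = 0x0EBB4
One's-complement sum = 0xEBB4.
Checksum = ~0xEBB4 & 0xFFFF = 0x144B.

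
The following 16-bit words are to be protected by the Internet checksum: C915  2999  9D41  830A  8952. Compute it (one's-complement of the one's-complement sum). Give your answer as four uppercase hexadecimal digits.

63B2

One's-complement addition (fold any carry out of bit 15 back into bit 0):
  0xC915 + 0x2999 = 0x0F2AE
  0xF2AE + 0x9D41 = 0x18FEF → wrap carry → 0x8FF0
  0x8FF0 + 0x830A = 0x112FA → wrap carry → 0x12FB
  0x12FB + 0x8952 = 0x09C4D
One's-complement sum = 0x9C4D.
Checksum = ~0x9C4D & 0xFFFF = 0x63B2.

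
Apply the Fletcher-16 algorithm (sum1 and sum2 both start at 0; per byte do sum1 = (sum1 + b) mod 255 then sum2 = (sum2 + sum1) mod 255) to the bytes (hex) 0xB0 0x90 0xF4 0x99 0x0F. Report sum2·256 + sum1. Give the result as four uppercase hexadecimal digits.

Running sums (mod 255):
  after byte 0 (0xB0): sum1=176, sum2=176
  after byte 1 (0x90): sum1=65, sum2=241
  after byte 2 (0xF4): sum1=54, sum2=40
  after byte 3 (0x99): sum1=207, sum2=247
  after byte 4 (0x0F): sum1=222, sum2=214
Checksum = sum2·256 + sum1 = 214·256 + 222 = 55006 = 0xD6DE.

D6DE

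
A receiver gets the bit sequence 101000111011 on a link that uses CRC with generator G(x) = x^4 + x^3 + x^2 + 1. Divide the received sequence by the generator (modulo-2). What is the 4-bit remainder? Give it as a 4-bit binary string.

1000

Modulo-2 division of 101000111011 by 11101:
  pos 0: 10100 XOR 11101 = 01001
  pos 1: 10010 XOR 11101 = 01111
  pos 2: 11111 XOR 11101 = 00010
  pos 5: 10110 XOR 11101 = 01011
  pos 6: 10111 XOR 11101 = 01010
  pos 7: 10101 XOR 11101 = 01000
Remainder = 1000 (nonzero — an error is detected).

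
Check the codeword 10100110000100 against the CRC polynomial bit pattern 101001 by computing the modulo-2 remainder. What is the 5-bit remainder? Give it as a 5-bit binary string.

Modulo-2 division of 10100110000100 by 101001:
  pos 0: 101001 XOR 101001 = 000000
  pos 6: 100001 XOR 101001 = 001000
  pos 8: 100000 XOR 101001 = 001001
Remainder = 01001 (nonzero — an error is detected).

01001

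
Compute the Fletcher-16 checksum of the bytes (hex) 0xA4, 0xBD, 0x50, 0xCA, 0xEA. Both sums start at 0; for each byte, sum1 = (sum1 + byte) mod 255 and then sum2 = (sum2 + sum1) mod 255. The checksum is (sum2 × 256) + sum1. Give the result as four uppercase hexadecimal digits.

Running sums (mod 255):
  after byte 0 (0xA4): sum1=164, sum2=164
  after byte 1 (0xBD): sum1=98, sum2=7
  after byte 2 (0x50): sum1=178, sum2=185
  after byte 3 (0xCA): sum1=125, sum2=55
  after byte 4 (0xEA): sum1=104, sum2=159
Checksum = sum2·256 + sum1 = 159·256 + 104 = 40808 = 0x9F68.

9F68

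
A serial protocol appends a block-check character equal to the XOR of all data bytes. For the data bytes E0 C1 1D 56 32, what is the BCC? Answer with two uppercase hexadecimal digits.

58

XOR the bytes together:
  start with 0xE0
  0xE0 ⊕ 0xC1 = 0x21
  0x21 ⊕ 0x1D = 0x3C
  0x3C ⊕ 0x56 = 0x6A
  0x6A ⊕ 0x32 = 0x58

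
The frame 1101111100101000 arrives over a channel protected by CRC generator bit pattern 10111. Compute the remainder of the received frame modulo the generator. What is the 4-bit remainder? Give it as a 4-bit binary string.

Modulo-2 division of 1101111100101000 by 10111:
  pos 0: 11011 XOR 10111 = 01100
  pos 1: 11001 XOR 10111 = 01110
  pos 2: 11101 XOR 10111 = 01010
  pos 3: 10101 XOR 10111 = 00010
  pos 6: 10001 XOR 10111 = 00110
  pos 8: 11001 XOR 10111 = 01110
  pos 9: 11100 XOR 10111 = 01011
  pos 10: 10110 XOR 10111 = 00001
Remainder = 0010 (nonzero — an error is detected).

0010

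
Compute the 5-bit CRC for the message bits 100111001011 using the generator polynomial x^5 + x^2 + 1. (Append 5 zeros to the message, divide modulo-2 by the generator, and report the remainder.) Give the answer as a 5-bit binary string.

Append 5 zeros: 10011100101100000. Divide by 100101 (XOR where the leading bit is 1):
  pos 0: 100111 XOR 100101 = 000010
  pos 4: 100010 XOR 100101 = 000111
  pos 7: 111110 XOR 100101 = 011011
  pos 8: 110110 XOR 100101 = 010011
  pos 9: 100110 XOR 100101 = 000011
Remainder (last 5 bits) = 01100. This is the CRC / FCS.

01100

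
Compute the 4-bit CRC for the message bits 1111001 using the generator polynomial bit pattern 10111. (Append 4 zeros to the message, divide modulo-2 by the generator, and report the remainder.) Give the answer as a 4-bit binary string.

Append 4 zeros: 11110010000. Divide by 10111 (XOR where the leading bit is 1):
  pos 0: 11110 XOR 10111 = 01001
  pos 1: 10010 XOR 10111 = 00101
  pos 3: 10110 XOR 10111 = 00001
Remainder (last 4 bits) = 1000. This is the CRC / FCS.

1000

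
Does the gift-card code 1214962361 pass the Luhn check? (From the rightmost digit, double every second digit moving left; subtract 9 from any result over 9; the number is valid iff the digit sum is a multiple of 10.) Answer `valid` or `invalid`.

invalid

From the right, keep odd positions and double even positions (subtract 9 from any doubled value over 9):
  doubled (positions 2,4,...): 3 4 9 2 2 → sum 20
  kept (positions 1,3,...): 1 3 6 4 2 → sum 16
Total = 36.
36 mod 10 = 6, so the number is invalid.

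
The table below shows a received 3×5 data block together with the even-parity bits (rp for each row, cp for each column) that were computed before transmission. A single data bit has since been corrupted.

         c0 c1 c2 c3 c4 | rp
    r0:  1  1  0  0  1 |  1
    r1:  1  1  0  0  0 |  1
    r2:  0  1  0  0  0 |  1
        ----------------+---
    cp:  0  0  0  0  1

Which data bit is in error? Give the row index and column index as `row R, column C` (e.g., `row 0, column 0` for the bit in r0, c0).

row 1, column 1

Recompute each row's even parity and compare to rp:
  r0: data parity 1, sent rp 1 → ok
  r1: data parity 0, sent rp 1 → mismatch
  r2: data parity 1, sent rp 1 → ok
Recompute each column's even parity and compare to cp:
  c0: data parity 0, sent cp 0 → ok
  c1: data parity 1, sent cp 0 → mismatch
  c2: data parity 0, sent cp 0 → ok
  c3: data parity 0, sent cp 0 → ok
  c4: data parity 1, sent cp 1 → ok
Exactly one row (r1) and one column (c1) fail → the flipped bit is at their intersection.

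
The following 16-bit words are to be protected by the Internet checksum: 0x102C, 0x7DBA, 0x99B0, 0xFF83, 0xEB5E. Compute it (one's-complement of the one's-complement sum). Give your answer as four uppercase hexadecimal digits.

One's-complement addition (fold any carry out of bit 15 back into bit 0):
  0x102C + 0x7DBA = 0x08DE6
  0x8DE6 + 0x99B0 = 0x12796 → wrap carry → 0x2797
  0x2797 + 0xFF83 = 0x1271A → wrap carry → 0x271B
  0x271B + 0xEB5E = 0x11279 → wrap carry → 0x127A
One's-complement sum = 0x127A.
Checksum = ~0x127A & 0xFFFF = 0xED85.

ED85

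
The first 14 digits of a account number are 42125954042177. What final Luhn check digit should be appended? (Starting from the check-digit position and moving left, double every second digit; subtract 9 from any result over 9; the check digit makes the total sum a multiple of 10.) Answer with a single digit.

Partial digits right→left: 7 7 1 2 4 0 4 5 9 5 2 1 2 4
Double every second digit counting from the check-digit position (so the 1st, 3rd, 5th, ... of the partial from the right).
  doubled (with −9 where >9): 5 2 8 8 9 4 4 → sum 40
  kept as-is: 7 2 0 5 5 1 4 → sum 24
Total = 40 + 24 = 64.
Check digit = (10 − (64 mod 10)) mod 10 = 6.

6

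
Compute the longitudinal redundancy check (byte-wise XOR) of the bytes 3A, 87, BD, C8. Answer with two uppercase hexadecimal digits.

C8

XOR the bytes together:
  start with 0x3A
  0x3A ⊕ 0x87 = 0xBD
  0xBD ⊕ 0xBD = 0x00
  0x00 ⊕ 0xC8 = 0xC8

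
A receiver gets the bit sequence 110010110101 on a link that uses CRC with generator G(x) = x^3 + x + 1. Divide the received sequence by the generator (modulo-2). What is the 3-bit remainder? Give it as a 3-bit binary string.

Modulo-2 division of 110010110101 by 1011:
  pos 0: 1100 XOR 1011 = 0111
  pos 1: 1111 XOR 1011 = 0100
  pos 2: 1000 XOR 1011 = 0011
  pos 4: 1111 XOR 1011 = 0100
  pos 5: 1000 XOR 1011 = 0011
  pos 7: 1110 XOR 1011 = 0101
  pos 8: 1011 XOR 1011 = 0000
Remainder = 000 (zero — the frame passes the CRC check).

000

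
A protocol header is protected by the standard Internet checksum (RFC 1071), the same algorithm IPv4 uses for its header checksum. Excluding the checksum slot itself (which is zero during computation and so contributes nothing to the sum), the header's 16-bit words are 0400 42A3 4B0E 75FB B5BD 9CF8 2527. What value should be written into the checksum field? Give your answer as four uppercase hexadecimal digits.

One's-complement addition (fold any carry out of bit 15 back into bit 0):
  0x0400 + 0x42A3 = 0x046A3
  0x46A3 + 0x4B0E = 0x091B1
  0x91B1 + 0x75FB = 0x107AC → wrap carry → 0x07AD
  0x07AD + 0xB5BD = 0x0BD6A
  0xBD6A + 0x9CF8 = 0x15A62 → wrap carry → 0x5A63
  0x5A63 + 0x2527 = 0x07F8A
One's-complement sum = 0x7F8A.
Checksum = ~0x7F8A & 0xFFFF = 0x8075.

8075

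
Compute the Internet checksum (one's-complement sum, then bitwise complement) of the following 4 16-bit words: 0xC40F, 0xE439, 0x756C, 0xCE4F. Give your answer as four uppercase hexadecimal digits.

One's-complement addition (fold any carry out of bit 15 back into bit 0):
  0xC40F + 0xE439 = 0x1A848 → wrap carry → 0xA849
  0xA849 + 0x756C = 0x11DB5 → wrap carry → 0x1DB6
  0x1DB6 + 0xCE4F = 0x0EC05
One's-complement sum = 0xEC05.
Checksum = ~0xEC05 & 0xFFFF = 0x13FA.

13FA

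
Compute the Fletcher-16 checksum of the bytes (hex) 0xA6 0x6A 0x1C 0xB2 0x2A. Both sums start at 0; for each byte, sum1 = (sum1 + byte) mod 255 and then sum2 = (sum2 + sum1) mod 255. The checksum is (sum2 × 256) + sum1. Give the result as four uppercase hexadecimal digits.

Running sums (mod 255):
  after byte 0 (0xA6): sum1=166, sum2=166
  after byte 1 (0x6A): sum1=17, sum2=183
  after byte 2 (0x1C): sum1=45, sum2=228
  after byte 3 (0xB2): sum1=223, sum2=196
  after byte 4 (0x2A): sum1=10, sum2=206
Checksum = sum2·256 + sum1 = 206·256 + 10 = 52746 = 0xCE0A.

CE0A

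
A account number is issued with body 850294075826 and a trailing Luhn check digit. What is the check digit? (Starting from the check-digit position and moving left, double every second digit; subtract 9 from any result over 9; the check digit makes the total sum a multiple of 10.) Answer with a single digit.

Partial digits right→left: 6 2 8 5 7 0 4 9 2 0 5 8
Double every second digit counting from the check-digit position (so the 1st, 3rd, 5th, ... of the partial from the right).
  doubled (with −9 where >9): 3 7 5 8 4 1 → sum 28
  kept as-is: 2 5 0 9 0 8 → sum 24
Total = 28 + 24 = 52.
Check digit = (10 − (52 mod 10)) mod 10 = 8.

8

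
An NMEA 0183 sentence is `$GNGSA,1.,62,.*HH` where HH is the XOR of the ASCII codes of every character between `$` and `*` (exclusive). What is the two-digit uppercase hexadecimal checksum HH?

XOR the ASCII codes of the payload characters:
  'G' = 0x47 → acc = 0x47
  'N' = 0x4E → acc = 0x09
  'G' = 0x47 → acc = 0x4E
  'S' = 0x53 → acc = 0x1D
  'A' = 0x41 → acc = 0x5C
  ',' = 0x2C → acc = 0x70
  '1' = 0x31 → acc = 0x41
  '.' = 0x2E → acc = 0x6F
  ',' = 0x2C → acc = 0x43
  '6' = 0x36 → acc = 0x75
  '2' = 0x32 → acc = 0x47
  ',' = 0x2C → acc = 0x6B
  '.' = 0x2E → acc = 0x45
Checksum = 0x45.

45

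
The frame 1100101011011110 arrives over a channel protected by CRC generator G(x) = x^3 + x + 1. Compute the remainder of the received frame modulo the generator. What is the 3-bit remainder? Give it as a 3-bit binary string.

Modulo-2 division of 1100101011011110 by 1011:
  pos 0: 1100 XOR 1011 = 0111
  pos 1: 1111 XOR 1011 = 0100
  pos 2: 1000 XOR 1011 = 0011
  pos 4: 1110 XOR 1011 = 0101
  pos 5: 1011 XOR 1011 = 0000
  pos 9: 1011 XOR 1011 = 0000
Remainder = 110 (nonzero — an error is detected).

110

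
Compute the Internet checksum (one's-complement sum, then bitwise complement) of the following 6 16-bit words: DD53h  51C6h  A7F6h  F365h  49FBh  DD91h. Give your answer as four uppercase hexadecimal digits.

One's-complement addition (fold any carry out of bit 15 back into bit 0):
  0xDD53 + 0x51C6 = 0x12F19 → wrap carry → 0x2F1A
  0x2F1A + 0xA7F6 = 0x0D710
  0xD710 + 0xF365 = 0x1CA75 → wrap carry → 0xCA76
  0xCA76 + 0x49FB = 0x11471 → wrap carry → 0x1472
  0x1472 + 0xDD91 = 0x0F203
One's-complement sum = 0xF203.
Checksum = ~0xF203 & 0xFFFF = 0x0DFC.

0DFC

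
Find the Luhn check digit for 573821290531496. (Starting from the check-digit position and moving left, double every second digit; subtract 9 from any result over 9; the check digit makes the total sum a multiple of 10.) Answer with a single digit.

8

Partial digits right→left: 6 9 4 1 3 5 0 9 2 1 2 8 3 7 5
Double every second digit counting from the check-digit position (so the 1st, 3rd, 5th, ... of the partial from the right).
  doubled (with −9 where >9): 3 8 6 0 4 4 6 1 → sum 32
  kept as-is: 9 1 5 9 1 8 7 → sum 40
Total = 32 + 40 = 72.
Check digit = (10 − (72 mod 10)) mod 10 = 8.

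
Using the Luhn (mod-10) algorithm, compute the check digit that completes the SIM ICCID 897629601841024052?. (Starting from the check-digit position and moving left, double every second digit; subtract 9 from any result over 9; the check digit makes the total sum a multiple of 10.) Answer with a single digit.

Partial digits right→left: 2 5 0 4 2 0 1 4 8 1 0 6 9 2 6 7 9 8
Double every second digit counting from the check-digit position (so the 1st, 3rd, 5th, ... of the partial from the right).
  doubled (with −9 where >9): 4 0 4 2 7 0 9 3 9 → sum 38
  kept as-is: 5 4 0 4 1 6 2 7 8 → sum 37
Total = 38 + 37 = 75.
Check digit = (10 − (75 mod 10)) mod 10 = 5.

5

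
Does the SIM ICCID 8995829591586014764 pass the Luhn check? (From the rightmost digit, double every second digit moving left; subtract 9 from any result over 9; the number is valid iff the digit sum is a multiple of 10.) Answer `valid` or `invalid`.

invalid

From the right, keep odd positions and double even positions (subtract 9 from any doubled value over 9):
  doubled (positions 2,4,...): 3 8 0 7 2 1 4 1 9 → sum 35
  kept (positions 1,3,...): 4 7 1 6 5 9 9 8 9 8 → sum 66
Total = 101.
101 mod 10 = 1, so the number is invalid.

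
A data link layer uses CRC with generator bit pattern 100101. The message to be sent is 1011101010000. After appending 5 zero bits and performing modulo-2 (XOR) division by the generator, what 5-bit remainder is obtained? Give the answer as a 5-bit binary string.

10000

Append 5 zeros: 101110101000000000. Divide by 100101 (XOR where the leading bit is 1):
  pos 0: 101110 XOR 100101 = 001011
  pos 2: 101110 XOR 100101 = 001011
  pos 4: 101110 XOR 100101 = 001011
  pos 6: 101100 XOR 100101 = 001001
  pos 8: 100100 XOR 100101 = 000001
Remainder (last 5 bits) = 10000. This is the CRC / FCS.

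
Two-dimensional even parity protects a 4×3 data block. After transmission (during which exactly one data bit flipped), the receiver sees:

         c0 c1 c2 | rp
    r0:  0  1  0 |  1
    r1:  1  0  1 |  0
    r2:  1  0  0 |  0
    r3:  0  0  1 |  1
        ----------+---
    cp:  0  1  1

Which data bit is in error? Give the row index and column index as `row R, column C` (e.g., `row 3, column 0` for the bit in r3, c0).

row 2, column 2

Recompute each row's even parity and compare to rp:
  r0: data parity 1, sent rp 1 → ok
  r1: data parity 0, sent rp 0 → ok
  r2: data parity 1, sent rp 0 → mismatch
  r3: data parity 1, sent rp 1 → ok
Recompute each column's even parity and compare to cp:
  c0: data parity 0, sent cp 0 → ok
  c1: data parity 1, sent cp 1 → ok
  c2: data parity 0, sent cp 1 → mismatch
Exactly one row (r2) and one column (c2) fail → the flipped bit is at their intersection.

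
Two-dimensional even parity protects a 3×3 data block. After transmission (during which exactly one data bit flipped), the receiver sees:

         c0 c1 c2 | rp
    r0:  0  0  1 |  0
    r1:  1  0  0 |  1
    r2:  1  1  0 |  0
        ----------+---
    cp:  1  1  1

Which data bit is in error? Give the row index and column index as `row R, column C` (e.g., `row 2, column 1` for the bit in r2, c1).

row 0, column 0

Recompute each row's even parity and compare to rp:
  r0: data parity 1, sent rp 0 → mismatch
  r1: data parity 1, sent rp 1 → ok
  r2: data parity 0, sent rp 0 → ok
Recompute each column's even parity and compare to cp:
  c0: data parity 0, sent cp 1 → mismatch
  c1: data parity 1, sent cp 1 → ok
  c2: data parity 1, sent cp 1 → ok
Exactly one row (r0) and one column (c0) fail → the flipped bit is at their intersection.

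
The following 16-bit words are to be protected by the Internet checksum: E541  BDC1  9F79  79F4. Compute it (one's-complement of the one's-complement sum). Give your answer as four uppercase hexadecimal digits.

One's-complement addition (fold any carry out of bit 15 back into bit 0):
  0xE541 + 0xBDC1 = 0x1A302 → wrap carry → 0xA303
  0xA303 + 0x9F79 = 0x1427C → wrap carry → 0x427D
  0x427D + 0x79F4 = 0x0BC71
One's-complement sum = 0xBC71.
Checksum = ~0xBC71 & 0xFFFF = 0x438E.

438E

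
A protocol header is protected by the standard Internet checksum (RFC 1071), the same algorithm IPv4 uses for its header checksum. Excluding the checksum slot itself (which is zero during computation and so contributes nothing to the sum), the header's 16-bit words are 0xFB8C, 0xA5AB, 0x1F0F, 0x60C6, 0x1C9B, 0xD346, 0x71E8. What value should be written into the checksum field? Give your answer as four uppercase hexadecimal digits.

One's-complement addition (fold any carry out of bit 15 back into bit 0):
  0xFB8C + 0xA5AB = 0x1A137 → wrap carry → 0xA138
  0xA138 + 0x1F0F = 0x0C047
  0xC047 + 0x60C6 = 0x1210D → wrap carry → 0x210E
  0x210E + 0x1C9B = 0x03DA9
  0x3DA9 + 0xD346 = 0x110EF → wrap carry → 0x10F0
  0x10F0 + 0x71E8 = 0x082D8
One's-complement sum = 0x82D8.
Checksum = ~0x82D8 & 0xFFFF = 0x7D27.

7D27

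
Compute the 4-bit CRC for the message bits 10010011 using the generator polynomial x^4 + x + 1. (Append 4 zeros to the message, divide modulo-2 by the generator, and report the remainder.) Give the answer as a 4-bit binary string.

Append 4 zeros: 100100110000. Divide by 10011 (XOR where the leading bit is 1):
  pos 0: 10010 XOR 10011 = 00001
  pos 4: 10110 XOR 10011 = 00101
  pos 6: 10100 XOR 10011 = 00111
Remainder (last 4 bits) = 1110. This is the CRC / FCS.

1110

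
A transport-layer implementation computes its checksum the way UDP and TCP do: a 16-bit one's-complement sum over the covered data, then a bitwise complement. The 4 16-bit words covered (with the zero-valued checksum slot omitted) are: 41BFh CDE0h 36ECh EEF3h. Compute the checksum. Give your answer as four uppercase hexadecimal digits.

CA7F

One's-complement addition (fold any carry out of bit 15 back into bit 0):
  0x41BF + 0xCDE0 = 0x10F9F → wrap carry → 0x0FA0
  0x0FA0 + 0x36EC = 0x0468C
  0x468C + 0xEEF3 = 0x1357F → wrap carry → 0x3580
One's-complement sum = 0x3580.
Checksum = ~0x3580 & 0xFFFF = 0xCA7F.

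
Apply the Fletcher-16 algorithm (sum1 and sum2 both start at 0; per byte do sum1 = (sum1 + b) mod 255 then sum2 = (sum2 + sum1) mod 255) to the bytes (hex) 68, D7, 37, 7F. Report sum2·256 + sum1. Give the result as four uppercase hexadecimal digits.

Running sums (mod 255):
  after byte 0 (68): sum1=104, sum2=104
  after byte 1 (D7): sum1=64, sum2=168
  after byte 2 (37): sum1=119, sum2=32
  after byte 3 (7F): sum1=246, sum2=23
Checksum = sum2·256 + sum1 = 23·256 + 246 = 6134 = 0x17F6.

17F6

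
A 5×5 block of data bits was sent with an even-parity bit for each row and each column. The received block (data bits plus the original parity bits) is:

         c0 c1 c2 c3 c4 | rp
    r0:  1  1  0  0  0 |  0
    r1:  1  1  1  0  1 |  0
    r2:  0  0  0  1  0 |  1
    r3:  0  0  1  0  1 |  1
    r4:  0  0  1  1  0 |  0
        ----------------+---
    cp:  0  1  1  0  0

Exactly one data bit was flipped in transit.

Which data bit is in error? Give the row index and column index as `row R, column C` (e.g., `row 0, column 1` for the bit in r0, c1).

row 3, column 1

Recompute each row's even parity and compare to rp:
  r0: data parity 0, sent rp 0 → ok
  r1: data parity 0, sent rp 0 → ok
  r2: data parity 1, sent rp 1 → ok
  r3: data parity 0, sent rp 1 → mismatch
  r4: data parity 0, sent rp 0 → ok
Recompute each column's even parity and compare to cp:
  c0: data parity 0, sent cp 0 → ok
  c1: data parity 0, sent cp 1 → mismatch
  c2: data parity 1, sent cp 1 → ok
  c3: data parity 0, sent cp 0 → ok
  c4: data parity 0, sent cp 0 → ok
Exactly one row (r3) and one column (c1) fail → the flipped bit is at their intersection.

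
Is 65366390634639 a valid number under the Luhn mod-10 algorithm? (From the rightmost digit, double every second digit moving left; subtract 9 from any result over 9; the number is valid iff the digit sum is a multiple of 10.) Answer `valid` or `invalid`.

valid

From the right, keep odd positions and double even positions (subtract 9 from any doubled value over 9):
  doubled (positions 2,4,...): 6 8 3 9 3 6 3 → sum 38
  kept (positions 1,3,...): 9 6 3 0 3 6 5 → sum 32
Total = 70.
70 mod 10 = 0, so the number is valid.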